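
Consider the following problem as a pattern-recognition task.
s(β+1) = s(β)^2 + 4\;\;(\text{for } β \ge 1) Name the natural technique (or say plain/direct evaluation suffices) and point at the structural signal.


Method: no special technique — the new term depends nonlinearly on the old ones, which disqualifies every superposition-based technique.


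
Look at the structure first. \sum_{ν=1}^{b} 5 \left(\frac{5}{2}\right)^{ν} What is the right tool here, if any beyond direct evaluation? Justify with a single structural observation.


Technique: the geometric series formula — consecutive terms stand in a fixed index-free ratio — the geometric sum formula closes it.


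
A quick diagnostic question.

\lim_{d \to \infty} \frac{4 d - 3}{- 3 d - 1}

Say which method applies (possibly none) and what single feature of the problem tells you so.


Diagnosis: dominant-term comparison — divide by the highest power of d present: lower-order terms vanish and the dominant ratio remains. Differentiating the expression as a single quotient would eventually settle it as well; matching dominant growth settles it immediately.


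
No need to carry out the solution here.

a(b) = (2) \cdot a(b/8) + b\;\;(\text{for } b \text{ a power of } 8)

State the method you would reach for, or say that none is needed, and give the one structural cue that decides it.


Method: the master substitution — the argument shrinks by the factor 8, so measure the index on a logarithmic scale and the recursion becomes a shift.


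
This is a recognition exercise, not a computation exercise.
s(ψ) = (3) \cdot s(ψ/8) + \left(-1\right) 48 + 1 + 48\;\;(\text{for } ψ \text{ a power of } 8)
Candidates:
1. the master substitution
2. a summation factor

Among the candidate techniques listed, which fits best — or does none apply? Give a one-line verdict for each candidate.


Diagnosis: the master substitution — the argument shrinks by the factor 8, so measure the index on a logarithmic scale and the recursion becomes a shift.
- the master substitution: yes, a natural case for it.
- a summation factor — the recursion divides its index rather than shifting it — there is no previous-term chain for a summation factor to telescope.


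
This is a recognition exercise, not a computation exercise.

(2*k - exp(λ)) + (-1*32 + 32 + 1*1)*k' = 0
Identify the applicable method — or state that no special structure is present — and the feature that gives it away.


Diagnosis: a linear integrating factor — first power of k, nonzero forcing: the integrating-factor recipe applies verbatim with p = 2.


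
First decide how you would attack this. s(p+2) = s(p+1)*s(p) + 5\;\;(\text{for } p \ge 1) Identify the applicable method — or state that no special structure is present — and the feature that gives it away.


Method: no special technique — the map from one term to the next is curved, not linear, so linear closed-form machinery does not attach.


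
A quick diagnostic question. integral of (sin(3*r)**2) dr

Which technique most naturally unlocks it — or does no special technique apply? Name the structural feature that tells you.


Technique: a trigonometric identity — the even exponent on sin(3*r)**2 signals one move: rewrite via cos of the doubled angle.


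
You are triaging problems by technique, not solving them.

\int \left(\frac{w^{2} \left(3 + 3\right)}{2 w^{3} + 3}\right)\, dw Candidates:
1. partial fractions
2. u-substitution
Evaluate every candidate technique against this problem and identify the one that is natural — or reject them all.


Method: u-substitution — the only nontrivial dependence routes through 2 w^{3} + 3, whose derivative supplies the leftover factor up to a constant multiple — u = 2 w^{3} + 3 flattens it.
- partial fractions: proper and rational, yes, but the denominator has no factorization over the rationals to exploit.
- u-substitution: a fit — the right tool for this form.


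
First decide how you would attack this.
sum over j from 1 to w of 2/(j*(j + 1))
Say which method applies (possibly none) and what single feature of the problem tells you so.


Technique: telescoping — poles of 2/(j*(j + 1)) differ by an integer, the telltale of a telescoping partial-fraction sum.


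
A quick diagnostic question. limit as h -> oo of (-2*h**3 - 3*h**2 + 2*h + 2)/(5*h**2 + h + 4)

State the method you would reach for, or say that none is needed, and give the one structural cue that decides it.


Best approach: dominant-term comparison — divide through by the highest power of h; every lower-order term dies and the dominant terms decide the limit. Viewed as a single quotient this is an ∞/∞ form — an at-infinity application of l'Hôpital's rule would also resolve it; comparing leading growth reads the answer without differentiating.


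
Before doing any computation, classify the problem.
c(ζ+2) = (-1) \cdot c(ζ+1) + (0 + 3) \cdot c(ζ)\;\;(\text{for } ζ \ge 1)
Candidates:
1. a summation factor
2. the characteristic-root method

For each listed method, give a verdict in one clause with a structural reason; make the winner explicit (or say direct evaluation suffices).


Verdict: the characteristic-root method — no index-dependence in the weights and nothing inhomogeneous: classic characteristic-equation setup.
- a summation factor — a summation factor telescopes one-step recursions; this one carries higher-order memory.
- the characteristic-root method — applicable, and directly so.


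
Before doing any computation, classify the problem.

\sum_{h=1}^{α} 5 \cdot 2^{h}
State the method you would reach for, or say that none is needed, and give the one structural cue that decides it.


Verdict: the geometric series formula — term-over-term division gives 2 every time — index-free ratio, geometric sum formula applies.


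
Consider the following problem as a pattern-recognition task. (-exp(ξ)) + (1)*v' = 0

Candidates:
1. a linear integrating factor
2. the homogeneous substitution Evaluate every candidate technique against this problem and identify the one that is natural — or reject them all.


Technique: no special technique — solved for the derivative, no v appears — this is antidifferentiation in ξ wearing ODE clothing.
- a linear integrating factor: the linear template holds only trivially here (the unknown is absent, so the coefficient is zero) — the method is not the natural label.
- the homogeneous substitution — the slope does not depend on the ratio of the variables alone.


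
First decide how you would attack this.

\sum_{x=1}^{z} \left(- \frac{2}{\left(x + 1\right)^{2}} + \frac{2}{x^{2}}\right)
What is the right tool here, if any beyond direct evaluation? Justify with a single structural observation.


Verdict: telescoping — the summand is built as \frac{2}{x^{2}} minus its own successor — adjacent terms annihilate down the line.


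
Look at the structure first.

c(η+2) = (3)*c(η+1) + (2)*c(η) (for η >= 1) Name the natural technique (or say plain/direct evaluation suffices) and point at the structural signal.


Diagnosis: the characteristic-root method — every coefficient is a fixed number and the forcing is zero — substitute r^η and read off the root equation.


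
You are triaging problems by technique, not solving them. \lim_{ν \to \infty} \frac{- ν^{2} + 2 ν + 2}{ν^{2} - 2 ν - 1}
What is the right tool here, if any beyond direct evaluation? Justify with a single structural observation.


Diagnosis: dominant-term comparison — as ν grows, only the highest-degree terms matter — compare leading terms and read the limit off. l'Hôpital's at-infinity variant applies to the expression viewed as a single quotient; the leading-term comparison is the direct route.


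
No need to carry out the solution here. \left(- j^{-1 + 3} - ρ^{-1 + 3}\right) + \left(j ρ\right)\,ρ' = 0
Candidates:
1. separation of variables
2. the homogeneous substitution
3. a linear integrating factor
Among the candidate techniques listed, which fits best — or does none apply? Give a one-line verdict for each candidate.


Verdict: the homogeneous substitution — solved for the derivative, the right side is unchanged under scaling j and ρ together — it depends only on the ratio ρ/j, so substitute a single ratio variable. This doubles as a Bernoulli equation in the unknown as written; the homogeneous route needs no setup at all.
- separation of variables — no algebra isolates the independent variable on one side and the unknown on the other.
- the homogeneous substitution: a fit — the right tool for this form.
- a linear integrating factor — a nonlinear term in the unknown puts this outside the integrating-factor template.


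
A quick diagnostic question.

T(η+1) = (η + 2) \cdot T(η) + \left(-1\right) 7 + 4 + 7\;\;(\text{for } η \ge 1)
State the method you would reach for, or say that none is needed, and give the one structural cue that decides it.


Diagnosis: a summation factor — first-order linear but the coefficient η + 2 moves with the index — divide by the cumulative product and telescope.


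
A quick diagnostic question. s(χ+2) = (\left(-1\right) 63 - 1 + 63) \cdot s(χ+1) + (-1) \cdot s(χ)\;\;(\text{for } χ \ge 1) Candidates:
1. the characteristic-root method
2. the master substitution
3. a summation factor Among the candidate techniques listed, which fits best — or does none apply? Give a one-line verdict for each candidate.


Best approach: the characteristic-root method — constant coefficients and linearity mean the ansatz r^χ reduces it to solving the characteristic polynomial.
- the characteristic-root method — yes, a natural case for it.
- the master substitution — no fixed divisor shrinks the index between calls.
- a summation factor — the recurrence reaches back more than one step, outside the first-order family a summation factor normalizes.


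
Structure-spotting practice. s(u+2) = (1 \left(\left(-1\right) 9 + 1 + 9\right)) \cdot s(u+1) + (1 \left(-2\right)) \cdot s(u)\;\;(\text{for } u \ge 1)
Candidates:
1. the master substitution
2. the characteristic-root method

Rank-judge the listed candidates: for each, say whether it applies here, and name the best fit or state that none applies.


Method: the characteristic-root method — shift-invariance with fixed coefficients calls for exponential trials; the characteristic polynomial finds every r^u.
- the master substitution: the recursion shifts the index rather than dividing it.
- the characteristic-root method: yes, a natural case for it.


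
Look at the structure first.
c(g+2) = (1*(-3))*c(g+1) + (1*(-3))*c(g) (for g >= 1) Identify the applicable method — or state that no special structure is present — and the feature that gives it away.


Technique: the characteristic-root method — no index-dependence in the weights and nothing inhomogeneous: classic characteristic-equation setup.


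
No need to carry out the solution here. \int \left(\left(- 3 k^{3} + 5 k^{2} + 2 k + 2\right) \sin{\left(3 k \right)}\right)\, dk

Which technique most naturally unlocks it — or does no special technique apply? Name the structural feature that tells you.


Method: integration by parts — a polynomial - 3 k^{3} + 5 k^{2} + 2 k + 2 against the kernel \sin{\left(3 k \right)} is the signature bounded-ladder case for integration by parts.


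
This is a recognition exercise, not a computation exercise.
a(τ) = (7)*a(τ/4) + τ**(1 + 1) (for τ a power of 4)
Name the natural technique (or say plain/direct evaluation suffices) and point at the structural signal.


Best approach: the master substitution — a divide-and-conquer shape: argument τ/4, so change variables with τ = 4^m and solve the linear version.


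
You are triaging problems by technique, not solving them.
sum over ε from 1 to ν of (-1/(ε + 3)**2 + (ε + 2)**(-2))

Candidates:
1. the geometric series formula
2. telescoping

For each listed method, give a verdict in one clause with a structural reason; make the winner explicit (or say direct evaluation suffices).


Method: telescoping — the piece each term subtracts is (ε + 2)**(-2) advanced by one index, and it reappears with a plus sign leading the following term — the sum collapses to its boundary terms.
- the geometric series formula: dividing successive terms gives an index-dependent quantity, not a constant.
- telescoping: yes — fits the structure here.


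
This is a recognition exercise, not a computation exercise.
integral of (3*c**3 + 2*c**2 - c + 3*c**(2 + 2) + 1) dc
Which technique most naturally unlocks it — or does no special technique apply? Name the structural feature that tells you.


Technique: no special technique — every term is a constant multiple of a power of c; term-wise power-rule integration needs no preliminary transformation.


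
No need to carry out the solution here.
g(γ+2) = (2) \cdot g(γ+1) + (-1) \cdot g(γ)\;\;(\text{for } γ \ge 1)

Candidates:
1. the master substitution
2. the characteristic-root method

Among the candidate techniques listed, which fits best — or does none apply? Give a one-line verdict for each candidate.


Technique: the characteristic-root method — because shifting γ leaves the equation's coefficients unchanged, exponential trials reduce it to algebra.
- the master substitution — there is no divide-the-index recursive argument.
- the characteristic-root method: applicable, and directly so.


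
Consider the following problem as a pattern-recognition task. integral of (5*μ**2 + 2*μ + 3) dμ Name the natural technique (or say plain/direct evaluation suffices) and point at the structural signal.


Technique: no special technique — the integrand is a sum of constant multiples of powers of μ — integrate term by term.


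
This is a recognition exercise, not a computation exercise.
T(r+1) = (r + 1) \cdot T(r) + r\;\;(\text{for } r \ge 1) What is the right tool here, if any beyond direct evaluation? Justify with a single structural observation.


Technique: a summation factor — with the index-dependent coefficient r + 1, dividing by the cumulative product turns the left side into a pure difference.


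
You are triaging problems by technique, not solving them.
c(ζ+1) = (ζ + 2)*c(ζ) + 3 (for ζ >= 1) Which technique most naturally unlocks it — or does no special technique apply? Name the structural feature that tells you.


Diagnosis: a summation factor — with the index-dependent coefficient ζ + 2, dividing by the cumulative product turns the left side into a pure difference.


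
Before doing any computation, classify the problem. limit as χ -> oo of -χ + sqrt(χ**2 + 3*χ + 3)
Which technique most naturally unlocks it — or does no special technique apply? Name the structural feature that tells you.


Technique: conjugate multiplication — both pieces blow up but their difference is finite; the conjugate trick rationalizes sqrt(χ**2 + 3*χ + 3) - χ.


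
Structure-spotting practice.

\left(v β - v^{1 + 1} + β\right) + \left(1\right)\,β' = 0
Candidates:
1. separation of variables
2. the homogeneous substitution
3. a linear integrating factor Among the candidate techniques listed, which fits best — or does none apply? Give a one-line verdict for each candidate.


Best approach: a linear integrating factor — the unknown enters only to the first power against a nonzero forcing term — the integrating-factor template applies directly.
- separation of variables — the two dependences are entangled, not a clean product of one-variable pieces.
- the homogeneous substitution: the slope changes under joint rescaling, failing the degree-zero test.
- a linear integrating factor — yes, a natural case for it.


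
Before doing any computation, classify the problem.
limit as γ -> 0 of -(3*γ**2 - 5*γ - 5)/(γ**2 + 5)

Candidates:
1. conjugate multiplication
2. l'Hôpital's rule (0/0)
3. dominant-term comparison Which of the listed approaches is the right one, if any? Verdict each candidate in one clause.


Method: no special technique — the function is continuous at 0; evaluation is itself the limit, no machinery required.
- conjugate multiplication — rationalization has no target — no divergent radical difference appears.
- l'Hôpital's rule (0/0) — substituting the point gives a finite value outright — there is no indeterminate clash to repair.
- dominant-term comparison — this limit is not decided by comparing leading-term growth at infinity.


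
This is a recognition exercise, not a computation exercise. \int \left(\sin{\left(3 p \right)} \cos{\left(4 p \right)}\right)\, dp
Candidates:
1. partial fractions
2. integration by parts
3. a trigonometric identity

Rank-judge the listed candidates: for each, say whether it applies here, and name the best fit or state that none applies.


Technique: a trigonometric identity — \sin{\left(3 p \right)} \cos{\left(4 p \right)} mixes two frequencies; the product-to-sum identity splits it into single-frequency sinusoids.
- partial fractions: there is no rational-function structure to decompose.
- integration by parts: not the fit here: there is no polynomial factor to ladder down — parts can still close the trigonometric product by recursion, though the identity rewrite is the direct route.
- a trigonometric identity: yes — fits the structure here.


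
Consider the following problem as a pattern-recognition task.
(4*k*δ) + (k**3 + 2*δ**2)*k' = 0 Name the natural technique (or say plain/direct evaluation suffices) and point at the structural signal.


Method: the exact-equation method — the mixed-partials test passes for 4*k*δ and k**3 + 2*δ**2, so a potential function exists as presented.


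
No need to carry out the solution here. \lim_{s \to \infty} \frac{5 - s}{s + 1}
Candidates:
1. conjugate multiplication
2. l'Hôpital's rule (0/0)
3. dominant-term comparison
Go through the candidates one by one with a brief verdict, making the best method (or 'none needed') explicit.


Diagnosis: dominant-term comparison — divide by the highest power of s present: lower-order terms vanish and the dominant ratio remains.
- conjugate multiplication — there are no radicals in tension whose conjugate would simplify matters.
- l'Hôpital's rule (0/0) — viewed as a single quotient this runs to ∞/∞, not the 0/0 clash this candidate addresses; an at-infinity variant of the rule would resolve it, but comparing leading growth reads the answer without differentiating.
- dominant-term comparison: applicable, and directly so.


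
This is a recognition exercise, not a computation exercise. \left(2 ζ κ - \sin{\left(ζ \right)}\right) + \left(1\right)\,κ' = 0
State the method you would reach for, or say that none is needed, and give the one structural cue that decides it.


Verdict: a linear integrating factor — first power of κ, nonzero forcing: the integrating-factor recipe applies verbatim with p = 2 ζ.


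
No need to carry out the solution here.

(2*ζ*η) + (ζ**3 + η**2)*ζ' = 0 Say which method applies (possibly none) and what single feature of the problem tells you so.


Diagnosis: the exact-equation method — because the two cross partials coincide, the form is conservative as written — recover its potential in (η, ζ).


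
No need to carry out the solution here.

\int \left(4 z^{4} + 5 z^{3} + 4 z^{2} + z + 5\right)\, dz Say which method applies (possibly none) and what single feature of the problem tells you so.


Verdict: no special technique — a term-by-term power-rule job in z; no substitution or rearrangement earns its keep here.


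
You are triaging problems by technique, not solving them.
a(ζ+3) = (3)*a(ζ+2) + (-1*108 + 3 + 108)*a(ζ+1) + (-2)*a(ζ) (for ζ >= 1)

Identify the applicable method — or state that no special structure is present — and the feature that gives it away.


Technique: the characteristic-root method — the recurrence is linear and homogeneous with constant coefficients, so the ansatz r^ζ turns it into a polynomial equation for r.


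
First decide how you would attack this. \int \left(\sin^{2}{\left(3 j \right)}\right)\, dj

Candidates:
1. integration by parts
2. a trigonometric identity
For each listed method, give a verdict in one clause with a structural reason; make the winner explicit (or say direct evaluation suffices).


Technique: a trigonometric identity — \sin^{2}{\left(3 j \right)} is the textbook power-reduction case — identities first, antiderivatives second.
- integration by parts: not the natural route: no polynomial-kernel product appears — a recursive parts reduction of the trigonometric product exists, but the identity rewrite is direct.
- a trigonometric identity: yes — fits the structure here.


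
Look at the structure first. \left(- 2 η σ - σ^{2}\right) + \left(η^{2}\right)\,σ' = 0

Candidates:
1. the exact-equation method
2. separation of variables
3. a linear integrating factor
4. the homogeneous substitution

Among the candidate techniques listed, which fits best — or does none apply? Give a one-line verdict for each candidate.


Verdict: the homogeneous substitution — the slope is degree-zero homogeneous: the ratio substitution v = σ/η collapses it. Rearranged, this also fits the Bernoulli template directly; the homogeneous substitution reads the structure without the rearrangement.
- the exact-equation method — no potential function has this form as its differential, as written.
- separation of variables — no division isolates the independent variable from the unknown.
- a linear integrating factor — the unknown enters nonlinearly (through a power, a denominator, or a transcendental function), which the linear integrating-factor recipe cannot absorb as-is — any repair would come from a preliminary substitution, not the factor.
- the homogeneous substitution: yes, a natural case for it.


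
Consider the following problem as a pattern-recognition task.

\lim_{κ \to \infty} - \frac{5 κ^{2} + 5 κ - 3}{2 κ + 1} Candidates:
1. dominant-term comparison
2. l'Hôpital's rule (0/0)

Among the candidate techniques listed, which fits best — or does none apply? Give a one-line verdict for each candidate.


Verdict: dominant-term comparison — divide by the highest power of κ present: lower-order terms vanish and the dominant ratio remains.
- dominant-term comparison: applies; the problem has the shape this method handles.
- l'Hôpital's rule (0/0) — no 0/0 form appears: written as one quotient, top and bottom both grow without bound, and the ratio is decided by their leading terms.


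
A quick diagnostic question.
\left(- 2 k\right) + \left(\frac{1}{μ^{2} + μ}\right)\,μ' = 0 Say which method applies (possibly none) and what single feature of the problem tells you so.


Best approach: separation of variables — all dependence on the two variables factors apart, the defining separable shape. This doubles as a Bernoulli equation in the unknown as written; dividing and integrating works on it directly.


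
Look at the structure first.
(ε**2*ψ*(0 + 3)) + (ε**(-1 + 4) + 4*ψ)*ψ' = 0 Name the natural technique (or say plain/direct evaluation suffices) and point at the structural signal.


Technique: the exact-equation method — equality of cross partials is the green light — assemble the potential function term by term.


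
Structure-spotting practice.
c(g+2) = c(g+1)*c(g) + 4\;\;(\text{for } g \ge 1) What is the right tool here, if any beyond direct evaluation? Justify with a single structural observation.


Diagnosis: no special technique — once the recursion is nonlinear, characteristic roots, master substitutions, and summation factors are all off the table.


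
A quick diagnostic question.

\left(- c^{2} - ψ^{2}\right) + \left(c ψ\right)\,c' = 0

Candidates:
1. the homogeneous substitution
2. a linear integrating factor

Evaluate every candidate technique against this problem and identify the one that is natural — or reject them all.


Verdict: the homogeneous substitution — the slope's numerator and denominator have matching total degree, so it depends only on c/ψ and the ratio substitution collapses it. This doubles as a Bernoulli equation in the unknown as written; the homogeneous route needs no setup at all.
- the homogeneous substitution — applies; the problem has the shape this method handles.
- a linear integrating factor — the unknown enters nonlinearly (through a power, a denominator, or a transcendental function), which the linear integrating-factor recipe cannot absorb as-is — any repair would come from a preliminary substitution, not the factor.


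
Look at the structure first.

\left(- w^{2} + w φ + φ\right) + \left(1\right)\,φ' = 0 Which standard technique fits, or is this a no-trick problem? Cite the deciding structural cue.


Method: a linear integrating factor — the unknown enters only to the first power against a nonzero forcing term — the integrating-factor template applies directly.


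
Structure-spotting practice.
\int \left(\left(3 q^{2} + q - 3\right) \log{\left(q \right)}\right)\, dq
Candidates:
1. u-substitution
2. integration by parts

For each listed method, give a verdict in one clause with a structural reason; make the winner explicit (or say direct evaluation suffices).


Best approach: integration by parts — choose u = \log{\left(q \right)}: one derivative turns the logarithm algebraic, and the remaining factor 3 q^{2} + q - 3 integrates term by term under the power rule.
- u-substitution: no subexpression of the integrand serves as a whole-integral substitution inner — individual terms may offer their own, but none carries its derivative as a factor of the full integrand; a working change of variable would have to be constructed from outside the expression.
- integration by parts — applicable, and directly so.


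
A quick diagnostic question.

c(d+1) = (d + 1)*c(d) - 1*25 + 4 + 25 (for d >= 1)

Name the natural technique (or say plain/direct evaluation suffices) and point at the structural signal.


Verdict: a summation factor — because the multiplier d + 1 is index-dependent, divide through by its running product and sum the resulting differences.


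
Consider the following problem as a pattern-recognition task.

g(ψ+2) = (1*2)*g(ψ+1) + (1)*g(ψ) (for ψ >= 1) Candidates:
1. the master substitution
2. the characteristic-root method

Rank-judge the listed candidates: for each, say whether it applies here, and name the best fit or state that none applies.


Method: the characteristic-root method — shift-invariance with fixed coefficients calls for exponential trials; the characteristic polynomial finds every r^ψ.
- the master substitution: no fixed divisor shrinks the index between calls.
- the characteristic-root method — applies; the problem has the shape this method handles.


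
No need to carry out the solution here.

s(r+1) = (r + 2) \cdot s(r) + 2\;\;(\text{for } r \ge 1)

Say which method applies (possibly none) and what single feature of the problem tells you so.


Diagnosis: a summation factor — first-order, linear, moving coefficient r + 2: the discrete analogue of an integrating factor handles it.


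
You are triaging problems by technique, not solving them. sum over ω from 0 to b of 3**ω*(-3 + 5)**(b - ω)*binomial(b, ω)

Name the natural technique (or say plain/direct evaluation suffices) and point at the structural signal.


Verdict: the binomial theorem — the summand is term ω of a binomial expansion in 3 and (-3 + 5); the whole sum is a single power.


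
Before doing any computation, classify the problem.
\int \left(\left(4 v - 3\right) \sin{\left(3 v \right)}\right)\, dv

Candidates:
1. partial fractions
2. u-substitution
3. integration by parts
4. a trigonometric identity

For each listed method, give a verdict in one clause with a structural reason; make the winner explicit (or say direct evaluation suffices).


Technique: integration by parts — the integrand splits as 4 v - 3 times \sin{\left(3 v \right)} — repeatedly differentiating the polynomial part kills it, which is the parts ladder.
- partial fractions — the expression is not a ratio of polynomials that decomposes further.
- u-substitution — no subexpression of the integrand pairs with its own derivative as a factor — individual terms may offer their own substitutions, but any change of variable covering the whole integral would have to be constructed from outside the expression.
- integration by parts: yes, a natural case for it.
- a trigonometric identity — neither the even-power reduction nor the product-to-sum identity applies to this structure.


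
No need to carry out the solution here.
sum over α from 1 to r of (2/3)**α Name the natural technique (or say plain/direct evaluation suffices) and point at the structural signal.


Technique: the geometric series formula — each summand is the previous one scaled by 2/3; that constant multiplier is itself the geometric structure.


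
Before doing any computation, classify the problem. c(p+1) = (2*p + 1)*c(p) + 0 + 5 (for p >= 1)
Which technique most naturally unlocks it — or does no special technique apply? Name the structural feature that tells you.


Technique: a summation factor — one-term recursion with variable weight 2*p + 1 is solved by product normalization, not by root-finding.


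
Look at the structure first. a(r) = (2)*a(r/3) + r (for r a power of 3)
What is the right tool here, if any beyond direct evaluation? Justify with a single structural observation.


Best approach: the master substitution — the index is divided (r/3), not shifted — substitute r = 3^m to straighten it into a shift recurrence.


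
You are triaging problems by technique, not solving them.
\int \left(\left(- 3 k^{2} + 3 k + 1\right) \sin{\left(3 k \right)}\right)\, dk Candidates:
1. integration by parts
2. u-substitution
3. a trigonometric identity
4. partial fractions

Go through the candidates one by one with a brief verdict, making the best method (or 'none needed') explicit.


Method: integration by parts — a polynomial - 3 k^{2} + 3 k + 1 against the kernel \sin{\left(3 k \right)} is the signature bounded-ladder case for integration by parts.
- integration by parts — yes — fits the structure here.
- u-substitution — no subexpression of the integrand serves as a whole-integral substitution inner — individual terms may offer their own, but none carries its derivative as a factor of the full integrand; a working change of variable would have to be constructed from outside the expression.
- a trigonometric identity: neither the even-power reduction nor the product-to-sum identity applies to this structure.
- partial fractions — the expression is not a ratio of polynomials that decomposes further.


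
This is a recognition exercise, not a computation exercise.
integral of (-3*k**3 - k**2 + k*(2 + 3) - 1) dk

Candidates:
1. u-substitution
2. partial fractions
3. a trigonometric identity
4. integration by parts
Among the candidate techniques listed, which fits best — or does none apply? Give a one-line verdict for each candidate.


Technique: no special technique — scan for structure and find none: constant multiples of powers of k, integrate directly.
- u-substitution — no substitution does more than relabel what direct integration already handles.
- partial fractions: there is no rational-function structure to decompose.
- a trigonometric identity: with no trigonometric functions present, identity rewriting has no target.
- integration by parts: parts would only shuffle a directly integrable integrand.


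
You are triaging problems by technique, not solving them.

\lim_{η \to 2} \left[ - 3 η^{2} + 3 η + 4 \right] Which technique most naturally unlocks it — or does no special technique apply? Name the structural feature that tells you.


Best approach: no special technique — the expression is continuous at the evaluation point — substitute directly; no indeterminate form appears.


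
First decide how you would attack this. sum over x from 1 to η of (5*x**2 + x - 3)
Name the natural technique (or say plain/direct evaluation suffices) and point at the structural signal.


Verdict: no special technique — Faulhaber territory: sum each constant-multiple power of x with its closed-form formula, no trick required.


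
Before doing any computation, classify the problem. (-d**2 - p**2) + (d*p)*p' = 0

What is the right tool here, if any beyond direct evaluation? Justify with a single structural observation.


Method: the homogeneous substitution — the slope is degree-zero homogeneous: the ratio substitution v = p/d collapses it. Rearranged, this also fits the Bernoulli template directly; the homogeneous substitution reads the structure without the rearrangement.


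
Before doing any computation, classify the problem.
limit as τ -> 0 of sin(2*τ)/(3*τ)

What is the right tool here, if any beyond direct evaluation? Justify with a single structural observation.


Method: l'Hôpital's rule (0/0) — plug in 0: top and bottom both hit zero, so differentiate each and retry. A first-order expansion at the point is an equally standard path; the rule packages it.


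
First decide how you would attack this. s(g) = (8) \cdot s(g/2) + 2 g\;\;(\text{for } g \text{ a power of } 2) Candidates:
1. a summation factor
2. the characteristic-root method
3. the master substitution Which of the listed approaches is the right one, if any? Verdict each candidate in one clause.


Technique: the master substitution — the argument shrinks by the factor 2, so measure the index on a logarithmic scale and the recursion becomes a shift.
- a summation factor — the recursion divides its index rather than shifting it — there is no previous-term chain for a summation factor to telescope.
- the characteristic-root method — a divided-index call is not the fixed-shift linear shape that characteristic roots solve.
- the master substitution — yes — fits the structure here.


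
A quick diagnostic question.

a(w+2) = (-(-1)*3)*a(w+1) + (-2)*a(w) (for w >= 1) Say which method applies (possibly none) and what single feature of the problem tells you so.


Method: the characteristic-root method — constant coefficients and linearity mean the ansatz r^w reduces it to solving the characteristic polynomial.


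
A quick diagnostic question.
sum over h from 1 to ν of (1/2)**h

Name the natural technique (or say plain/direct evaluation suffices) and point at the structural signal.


Best approach: the geometric series formula — check a ratio of consecutive terms: it is 1/2, independent of the index, so the geometric formula closes the sum.


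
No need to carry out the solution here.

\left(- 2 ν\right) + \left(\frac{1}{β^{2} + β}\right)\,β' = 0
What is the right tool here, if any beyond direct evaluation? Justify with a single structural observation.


Verdict: separation of variables — all dependence on the two variables factors apart, the defining separable shape. This doubles as a Bernoulli equation in the unknown as written; dividing and integrating works on it directly.


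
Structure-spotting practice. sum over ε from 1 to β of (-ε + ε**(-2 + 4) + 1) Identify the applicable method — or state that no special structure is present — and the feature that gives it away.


Technique: no special technique — nothing telescopes and nothing is geometric; polynomial terms in ε sum term by term.


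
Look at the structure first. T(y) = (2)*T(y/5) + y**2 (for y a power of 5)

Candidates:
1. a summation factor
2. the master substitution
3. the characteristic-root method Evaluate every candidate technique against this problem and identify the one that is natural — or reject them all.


Technique: the master substitution — the index is divided (y/5), not shifted — substitute y = 5^m to straighten it into a shift recurrence.
- a summation factor: a divided-index call is outside the fixed-shift first-order family a summation factor normalizes.
- the master substitution — applicable, and directly so.
- the characteristic-root method: the recursion divides its index rather than shifting it — outside the constant-shift family the root method covers.


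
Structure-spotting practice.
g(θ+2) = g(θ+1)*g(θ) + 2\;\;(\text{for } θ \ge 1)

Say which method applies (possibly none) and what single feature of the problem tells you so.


Technique: no special technique — the new term depends nonlinearly on the old ones, which disqualifies every superposition-based technique.


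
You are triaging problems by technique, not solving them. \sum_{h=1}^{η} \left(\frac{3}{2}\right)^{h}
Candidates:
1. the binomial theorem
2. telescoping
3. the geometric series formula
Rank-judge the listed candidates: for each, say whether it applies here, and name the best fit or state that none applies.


Verdict: the geometric series formula — each summand is the previous one scaled by \frac{3}{2}; that constant multiplier is itself the geometric structure.
- the binomial theorem: the summand does not match any term pattern of an expanded binomial power.
- telescoping — computed from the summand as displayed, the partial sums build up without the pairwise collapse telescoping exploits.
- the geometric series formula — yes, a natural case for it.


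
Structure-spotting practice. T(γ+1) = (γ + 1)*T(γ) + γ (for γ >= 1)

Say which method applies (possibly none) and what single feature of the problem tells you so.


Method: a summation factor — rescale the sequence by the product of the weights γ + 1 so far — the recurrence collapses to a plain running sum.


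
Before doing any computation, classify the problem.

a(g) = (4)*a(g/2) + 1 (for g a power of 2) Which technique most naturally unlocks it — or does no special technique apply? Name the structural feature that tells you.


Method: the master substitution — index division is the fingerprint: g/2 in the recursive call means substitute g = 2^m.


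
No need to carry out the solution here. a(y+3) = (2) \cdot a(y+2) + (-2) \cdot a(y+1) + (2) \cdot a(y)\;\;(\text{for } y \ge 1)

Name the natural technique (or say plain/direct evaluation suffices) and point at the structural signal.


Diagnosis: the characteristic-root method — constant coefficients and linearity mean the ansatz r^y reduces it to solving the characteristic polynomial.


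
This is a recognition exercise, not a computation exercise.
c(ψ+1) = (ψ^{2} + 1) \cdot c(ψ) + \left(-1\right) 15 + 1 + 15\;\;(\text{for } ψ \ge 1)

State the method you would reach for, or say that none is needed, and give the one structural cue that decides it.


Verdict: a summation factor — rescale the sequence by the product of the weights ψ^{2} + 1 so far — the recurrence collapses to a plain running sum.


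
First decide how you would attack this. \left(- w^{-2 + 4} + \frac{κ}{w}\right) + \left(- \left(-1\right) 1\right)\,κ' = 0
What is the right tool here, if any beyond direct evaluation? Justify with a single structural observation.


Technique: a linear integrating factor — linear in the unknown with genuine forcing: multiply through by the exponential of the integrated coefficient and the left side closes into one derivative.


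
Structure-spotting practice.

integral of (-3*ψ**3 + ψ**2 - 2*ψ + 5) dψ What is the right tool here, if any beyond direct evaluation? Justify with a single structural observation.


Verdict: no special technique — the integrand is a sum of constant multiples of powers of ψ — integrate term by term.


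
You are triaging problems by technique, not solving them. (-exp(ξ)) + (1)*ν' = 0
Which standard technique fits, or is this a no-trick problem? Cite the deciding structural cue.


Technique: no special technique — solved for the derivative, ν never appears on the right — this is a direct integration in ξ, not a differential-equations problem at heart.
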